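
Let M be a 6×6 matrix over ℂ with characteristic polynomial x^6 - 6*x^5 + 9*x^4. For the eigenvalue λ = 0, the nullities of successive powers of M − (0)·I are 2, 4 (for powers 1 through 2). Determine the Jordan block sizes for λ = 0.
Block sizes for λ = 0: [2, 2]

From the dimensions of kernels of powers, the number of Jordan blocks of size at least j is d_j − d_{j−1} where d_j = dim ker(N^j) (with d_0 = 0). Computing the differences gives [2, 2].
The number of blocks of size exactly k is (#blocks of size ≥ k) − (#blocks of size ≥ k + 1), so the partition is: 2 block(s) of size 2.
In nonincreasing order the block sizes are [2, 2].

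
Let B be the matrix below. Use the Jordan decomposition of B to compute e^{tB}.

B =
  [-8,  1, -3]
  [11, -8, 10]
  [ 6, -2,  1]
e^{tB} =
  [t^2*exp(-5*t) - 3*t*exp(-5*t) + exp(-5*t), t*exp(-5*t), t^2*exp(-5*t)/2 - 3*t*exp(-5*t)]
  [-3*t^2*exp(-5*t) + 11*t*exp(-5*t), -3*t*exp(-5*t) + exp(-5*t), -3*t^2*exp(-5*t)/2 + 10*t*exp(-5*t)]
  [-2*t^2*exp(-5*t) + 6*t*exp(-5*t), -2*t*exp(-5*t), -t^2*exp(-5*t) + 6*t*exp(-5*t) + exp(-5*t)]

Strategy: write B = P · J · P⁻¹ where J is a Jordan canonical form, so e^{tB} = P · e^{tJ} · P⁻¹, and e^{tJ} can be computed block-by-block.

B has Jordan form
J =
  [-5,  1,  0]
  [ 0, -5,  1]
  [ 0,  0, -5]
(up to reordering of blocks).

Per-block formulas:
  For a 3×3 Jordan block J_3(-5): exp(t · J_3(-5)) = e^(-5t)·(I + t·N + (t^2/2)·N^2), where N is the 3×3 nilpotent shift.

After assembling e^{tJ} and conjugating by P, we get:

e^{tB} =
  [t^2*exp(-5*t) - 3*t*exp(-5*t) + exp(-5*t), t*exp(-5*t), t^2*exp(-5*t)/2 - 3*t*exp(-5*t)]
  [-3*t^2*exp(-5*t) + 11*t*exp(-5*t), -3*t*exp(-5*t) + exp(-5*t), -3*t^2*exp(-5*t)/2 + 10*t*exp(-5*t)]
  [-2*t^2*exp(-5*t) + 6*t*exp(-5*t), -2*t*exp(-5*t), -t^2*exp(-5*t) + 6*t*exp(-5*t) + exp(-5*t)]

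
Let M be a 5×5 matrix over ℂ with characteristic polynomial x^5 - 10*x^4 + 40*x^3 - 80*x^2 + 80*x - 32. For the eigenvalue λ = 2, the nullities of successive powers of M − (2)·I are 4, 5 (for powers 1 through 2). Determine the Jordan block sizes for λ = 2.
Block sizes for λ = 2: [2, 1, 1, 1]

From the dimensions of kernels of powers, the number of Jordan blocks of size at least j is d_j − d_{j−1} where d_j = dim ker(N^j) (with d_0 = 0). Computing the differences gives [4, 1].
The number of blocks of size exactly k is (#blocks of size ≥ k) − (#blocks of size ≥ k + 1), so the partition is: 3 block(s) of size 1, 1 block(s) of size 2.
In nonincreasing order the block sizes are [2, 1, 1, 1].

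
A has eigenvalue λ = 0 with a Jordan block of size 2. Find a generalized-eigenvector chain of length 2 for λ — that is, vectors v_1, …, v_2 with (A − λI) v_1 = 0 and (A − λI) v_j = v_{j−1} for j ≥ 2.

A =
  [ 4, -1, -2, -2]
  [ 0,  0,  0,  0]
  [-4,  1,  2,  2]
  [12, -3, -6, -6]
A Jordan chain for λ = 0 of length 2:
v_1 = (4, 0, -4, 12)ᵀ
v_2 = (1, 0, 0, 0)ᵀ

Let N = A − (0)·I. We want v_2 with N^2 v_2 = 0 but N^1 v_2 ≠ 0; then v_{j-1} := N · v_j for j = 2, …, 2.

Pick v_2 = (1, 0, 0, 0)ᵀ.
Then v_1 = N · v_2 = (4, 0, -4, 12)ᵀ.

Sanity check: (A − (0)·I) v_1 = (0, 0, 0, 0)ᵀ = 0. ✓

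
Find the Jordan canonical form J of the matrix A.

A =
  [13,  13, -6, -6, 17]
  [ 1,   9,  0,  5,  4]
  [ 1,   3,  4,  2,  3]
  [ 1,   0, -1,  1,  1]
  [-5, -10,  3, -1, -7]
J_3(4) ⊕ J_2(4)

The characteristic polynomial is
  det(x·I − A) = x^5 - 20*x^4 + 160*x^3 - 640*x^2 + 1280*x - 1024 = (x - 4)^5

Eigenvalues and multiplicities (the geometric multiplicity of λ is n − rank(A − λI), which equals the number of Jordan blocks for λ):
  λ = 4: algebraic multiplicity = 5, geometric multiplicity = 2

Determining the block sizes for each eigenvalue:
  λ = 4: with am = 5 and gm = 2, the partition is not yet determined (e.g. several partitions of 5 into 2 parts exist). Let N = A − (4)·I. Computing rank(N^1) = 3, rank(N^2) = 1, rank(N^3) = 0; the number of blocks of size ≥ j is rank(N^{j−1}) − rank(N^j), giving [2, 2, 1]. So we have 1 block(s) of size 3, 1 block(s) of size 2 → block sizes [3, 2]

Assembling the blocks gives a Jordan form
J =
  [4, 1, 0, 0, 0]
  [0, 4, 1, 0, 0]
  [0, 0, 4, 0, 0]
  [0, 0, 0, 4, 1]
  [0, 0, 0, 0, 4]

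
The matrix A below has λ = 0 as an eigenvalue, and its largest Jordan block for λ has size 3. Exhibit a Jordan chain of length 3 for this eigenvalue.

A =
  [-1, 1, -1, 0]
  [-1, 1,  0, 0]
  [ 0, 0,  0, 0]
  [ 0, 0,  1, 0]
A Jordan chain for λ = 0 of length 3:
v_1 = (1, 1, 0, 0)ᵀ
v_2 = (-1, 0, 0, 1)ᵀ
v_3 = (0, 0, 1, 0)ᵀ

Let N = A − (0)·I. We want v_3 with N^3 v_3 = 0 but N^2 v_3 ≠ 0; then v_{j-1} := N · v_j for j = 3, …, 2.

Pick v_3 = (0, 0, 1, 0)ᵀ.
Then v_2 = N · v_3 = (-1, 0, 0, 1)ᵀ.
Then v_1 = N · v_2 = (1, 1, 0, 0)ᵀ.

Sanity check: (A − (0)·I) v_1 = (0, 0, 0, 0)ᵀ = 0. ✓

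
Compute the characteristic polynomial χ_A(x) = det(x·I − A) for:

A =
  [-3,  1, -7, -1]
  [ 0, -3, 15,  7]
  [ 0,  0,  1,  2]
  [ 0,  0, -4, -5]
x^4 + 10*x^3 + 36*x^2 + 54*x + 27

Expanding det(x·I − A) (e.g. by cofactor expansion or by noting that A is similar to its Jordan form J, which has the same characteristic polynomial as A) gives
  χ_A(x) = x^4 + 10*x^3 + 36*x^2 + 54*x + 27
which factors as (x + 1)*(x + 3)^3. The eigenvalues (with algebraic multiplicities) are λ = -3 with multiplicity 3, λ = -1 with multiplicity 1.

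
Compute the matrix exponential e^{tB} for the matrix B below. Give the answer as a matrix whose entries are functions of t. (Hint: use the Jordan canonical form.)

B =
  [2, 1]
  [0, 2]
e^{tB} =
  [exp(2*t), t*exp(2*t)]
  [0, exp(2*t)]

Strategy: write B = P · J · P⁻¹ where J is a Jordan canonical form, so e^{tB} = P · e^{tJ} · P⁻¹, and e^{tJ} can be computed block-by-block.

B has Jordan form
J =
  [2, 1]
  [0, 2]
(up to reordering of blocks).

Per-block formulas:
  For a 2×2 Jordan block J_2(2): exp(t · J_2(2)) = e^(2t)·(I + t·N), where N is the 2×2 nilpotent shift.

After assembling e^{tJ} and conjugating by P, we get:

e^{tB} =
  [exp(2*t), t*exp(2*t)]
  [0, exp(2*t)]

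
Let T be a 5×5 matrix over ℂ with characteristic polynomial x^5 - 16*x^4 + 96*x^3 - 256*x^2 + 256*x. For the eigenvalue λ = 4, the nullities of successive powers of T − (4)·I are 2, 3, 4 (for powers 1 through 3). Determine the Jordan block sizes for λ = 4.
Block sizes for λ = 4: [3, 1]

From the dimensions of kernels of powers, the number of Jordan blocks of size at least j is d_j − d_{j−1} where d_j = dim ker(N^j) (with d_0 = 0). Computing the differences gives [2, 1, 1].
The number of blocks of size exactly k is (#blocks of size ≥ k) − (#blocks of size ≥ k + 1), so the partition is: 1 block(s) of size 1, 1 block(s) of size 3.
In nonincreasing order the block sizes are [3, 1].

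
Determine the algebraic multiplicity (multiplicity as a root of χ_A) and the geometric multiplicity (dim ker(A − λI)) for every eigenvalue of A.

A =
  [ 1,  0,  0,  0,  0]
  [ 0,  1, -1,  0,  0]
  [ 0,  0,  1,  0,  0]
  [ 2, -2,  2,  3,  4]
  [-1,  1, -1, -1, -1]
λ = 1: alg = 5, geom = 3

Step 1 — factor the characteristic polynomial to read off the algebraic multiplicities:
  χ_A(x) = (x - 1)^5

Step 2 — compute geometric multiplicities via the rank-nullity identity g(λ) = n − rank(A − λI):
  rank(A − (1)·I) = 2, so dim ker(A − (1)·I) = n − 2 = 3

Summary:
  λ = 1: algebraic multiplicity = 5, geometric multiplicity = 3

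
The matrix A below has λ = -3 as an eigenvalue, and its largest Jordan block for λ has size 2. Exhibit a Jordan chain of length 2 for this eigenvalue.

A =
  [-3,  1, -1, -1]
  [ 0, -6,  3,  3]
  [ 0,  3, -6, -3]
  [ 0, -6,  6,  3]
A Jordan chain for λ = -3 of length 2:
v_1 = (1, -3, 3, -6)ᵀ
v_2 = (0, 1, 0, 0)ᵀ

Let N = A − (-3)·I. We want v_2 with N^2 v_2 = 0 but N^1 v_2 ≠ 0; then v_{j-1} := N · v_j for j = 2, …, 2.

Pick v_2 = (0, 1, 0, 0)ᵀ.
Then v_1 = N · v_2 = (1, -3, 3, -6)ᵀ.

Sanity check: (A − (-3)·I) v_1 = (0, 0, 0, 0)ᵀ = 0. ✓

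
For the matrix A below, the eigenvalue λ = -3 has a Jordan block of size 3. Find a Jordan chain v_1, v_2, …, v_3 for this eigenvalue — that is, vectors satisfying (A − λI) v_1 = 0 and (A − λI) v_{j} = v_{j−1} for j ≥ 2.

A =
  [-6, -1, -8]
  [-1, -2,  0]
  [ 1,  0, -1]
A Jordan chain for λ = -3 of length 3:
v_1 = (2, 2, -1)ᵀ
v_2 = (-3, -1, 1)ᵀ
v_3 = (1, 0, 0)ᵀ

Let N = A − (-3)·I. We want v_3 with N^3 v_3 = 0 but N^2 v_3 ≠ 0; then v_{j-1} := N · v_j for j = 3, …, 2.

Pick v_3 = (1, 0, 0)ᵀ.
Then v_2 = N · v_3 = (-3, -1, 1)ᵀ.
Then v_1 = N · v_2 = (2, 2, -1)ᵀ.

Sanity check: (A − (-3)·I) v_1 = (0, 0, 0)ᵀ = 0. ✓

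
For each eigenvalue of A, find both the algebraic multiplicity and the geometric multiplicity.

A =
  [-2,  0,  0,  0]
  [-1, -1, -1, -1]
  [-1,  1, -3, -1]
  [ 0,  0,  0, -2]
λ = -2: alg = 4, geom = 3

Step 1 — factor the characteristic polynomial to read off the algebraic multiplicities:
  χ_A(x) = (x + 2)^4

Step 2 — compute geometric multiplicities via the rank-nullity identity g(λ) = n − rank(A − λI):
  rank(A − (-2)·I) = 1, so dim ker(A − (-2)·I) = n − 1 = 3

Summary:
  λ = -2: algebraic multiplicity = 4, geometric multiplicity = 3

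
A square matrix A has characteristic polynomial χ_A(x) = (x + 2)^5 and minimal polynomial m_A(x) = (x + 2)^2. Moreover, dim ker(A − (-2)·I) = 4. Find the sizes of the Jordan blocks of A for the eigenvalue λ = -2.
Block sizes for λ = -2: [2, 1, 1, 1]

Step 1 — from the characteristic polynomial, algebraic multiplicity of λ = -2 is 5. From dim ker(A − (-2)·I) = 4, there are exactly 4 Jordan blocks for λ = -2.
Step 2 — from the minimal polynomial, the factor (x + 2)^2 tells us the largest block for λ = -2 has size 2.
Step 3 — with total size 5, 4 blocks, and largest block 2, the block sizes (in nonincreasing order) are [2, 1, 1, 1].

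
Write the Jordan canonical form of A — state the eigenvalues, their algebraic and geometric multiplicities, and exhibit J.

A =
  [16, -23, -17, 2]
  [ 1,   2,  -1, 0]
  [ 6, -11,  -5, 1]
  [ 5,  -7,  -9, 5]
J_1(3) ⊕ J_3(5)

The characteristic polynomial is
  det(x·I − A) = x^4 - 18*x^3 + 120*x^2 - 350*x + 375 = (x - 5)^3*(x - 3)

Eigenvalues and multiplicities (the geometric multiplicity of λ is n − rank(A − λI), which equals the number of Jordan blocks for λ):
  λ = 3: algebraic multiplicity = 1, geometric multiplicity = 1
  λ = 5: algebraic multiplicity = 3, geometric multiplicity = 1

Determining the block sizes for each eigenvalue:
  λ = 3: one block (gm = 1), so the single block has size am = 1 → block sizes [1]
  λ = 5: one block (gm = 1), so the single block has size am = 3 → block sizes [3]

Assembling the blocks gives a Jordan form
J =
  [3, 0, 0, 0]
  [0, 5, 1, 0]
  [0, 0, 5, 1]
  [0, 0, 0, 5]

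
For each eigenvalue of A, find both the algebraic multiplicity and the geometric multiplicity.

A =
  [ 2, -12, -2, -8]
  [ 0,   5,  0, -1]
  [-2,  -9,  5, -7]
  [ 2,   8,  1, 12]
λ = 6: alg = 4, geom = 2

Step 1 — factor the characteristic polynomial to read off the algebraic multiplicities:
  χ_A(x) = (x - 6)^4

Step 2 — compute geometric multiplicities via the rank-nullity identity g(λ) = n − rank(A − λI):
  rank(A − (6)·I) = 2, so dim ker(A − (6)·I) = n − 2 = 2

Summary:
  λ = 6: algebraic multiplicity = 4, geometric multiplicity = 2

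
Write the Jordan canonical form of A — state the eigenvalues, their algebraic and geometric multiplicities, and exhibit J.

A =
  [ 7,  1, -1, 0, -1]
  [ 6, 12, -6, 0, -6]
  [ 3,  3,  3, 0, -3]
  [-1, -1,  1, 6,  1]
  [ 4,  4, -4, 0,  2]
J_2(6) ⊕ J_1(6) ⊕ J_1(6) ⊕ J_1(6)

The characteristic polynomial is
  det(x·I − A) = x^5 - 30*x^4 + 360*x^3 - 2160*x^2 + 6480*x - 7776 = (x - 6)^5

Eigenvalues and multiplicities (the geometric multiplicity of λ is n − rank(A − λI), which equals the number of Jordan blocks for λ):
  λ = 6: algebraic multiplicity = 5, geometric multiplicity = 4

Determining the block sizes for each eigenvalue:
  λ = 6: 4 blocks summing to 5 forces exactly one block of size 2 and the rest size 1 → block sizes [2, 1, 1, 1]

Assembling the blocks gives a Jordan form
J =
  [6, 1, 0, 0, 0]
  [0, 6, 0, 0, 0]
  [0, 0, 6, 0, 0]
  [0, 0, 0, 6, 0]
  [0, 0, 0, 0, 6]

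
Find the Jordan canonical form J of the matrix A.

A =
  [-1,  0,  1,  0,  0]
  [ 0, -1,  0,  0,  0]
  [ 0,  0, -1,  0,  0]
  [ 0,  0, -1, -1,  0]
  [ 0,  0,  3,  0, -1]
J_2(-1) ⊕ J_1(-1) ⊕ J_1(-1) ⊕ J_1(-1)

The characteristic polynomial is
  det(x·I − A) = x^5 + 5*x^4 + 10*x^3 + 10*x^2 + 5*x + 1 = (x + 1)^5

Eigenvalues and multiplicities (the geometric multiplicity of λ is n − rank(A − λI), which equals the number of Jordan blocks for λ):
  λ = -1: algebraic multiplicity = 5, geometric multiplicity = 4

Determining the block sizes for each eigenvalue:
  λ = -1: 4 blocks summing to 5 forces exactly one block of size 2 and the rest size 1 → block sizes [2, 1, 1, 1]

Assembling the blocks gives a Jordan form
J =
  [-1,  1,  0,  0,  0]
  [ 0, -1,  0,  0,  0]
  [ 0,  0, -1,  0,  0]
  [ 0,  0,  0, -1,  0]
  [ 0,  0,  0,  0, -1]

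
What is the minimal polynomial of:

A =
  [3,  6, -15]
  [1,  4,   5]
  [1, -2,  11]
x^2 - 12*x + 36

The characteristic polynomial is χ_A(x) = (x - 6)^3, so the eigenvalues are known. The minimal polynomial is
  m_A(x) = Π_λ (x − λ)^{k_λ}
where k_λ is the size of the *largest* Jordan block for λ (equivalently, the smallest k with (A − λI)^k v = 0 for every generalised eigenvector v of λ).

  λ = 6: largest Jordan block has size 2, contributing (x − 6)^2

So m_A(x) = (x - 6)^2 = x^2 - 12*x + 36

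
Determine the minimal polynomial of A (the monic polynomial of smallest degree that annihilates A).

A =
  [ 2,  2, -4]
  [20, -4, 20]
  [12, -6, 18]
x^2 - 10*x + 24

The characteristic polynomial is χ_A(x) = (x - 6)^2*(x - 4), so the eigenvalues are known. The minimal polynomial is
  m_A(x) = Π_λ (x − λ)^{k_λ}
where k_λ is the size of the *largest* Jordan block for λ (equivalently, the smallest k with (A − λI)^k v = 0 for every generalised eigenvector v of λ).

  λ = 4: largest Jordan block has size 1, contributing (x − 4)
  λ = 6: largest Jordan block has size 1, contributing (x − 6)

So m_A(x) = (x - 6)*(x - 4) = x^2 - 10*x + 24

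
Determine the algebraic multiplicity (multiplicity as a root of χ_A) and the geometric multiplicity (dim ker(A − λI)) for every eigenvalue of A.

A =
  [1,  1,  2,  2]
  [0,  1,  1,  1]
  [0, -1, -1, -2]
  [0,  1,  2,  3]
λ = 1: alg = 4, geom = 2

Step 1 — factor the characteristic polynomial to read off the algebraic multiplicities:
  χ_A(x) = (x - 1)^4

Step 2 — compute geometric multiplicities via the rank-nullity identity g(λ) = n − rank(A − λI):
  rank(A − (1)·I) = 2, so dim ker(A − (1)·I) = n − 2 = 2

Summary:
  λ = 1: algebraic multiplicity = 4, geometric multiplicity = 2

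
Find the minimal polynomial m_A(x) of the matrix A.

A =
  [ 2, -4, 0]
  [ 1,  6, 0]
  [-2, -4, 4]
x^2 - 8*x + 16

The characteristic polynomial is χ_A(x) = (x - 4)^3, so the eigenvalues are known. The minimal polynomial is
  m_A(x) = Π_λ (x − λ)^{k_λ}
where k_λ is the size of the *largest* Jordan block for λ (equivalently, the smallest k with (A − λI)^k v = 0 for every generalised eigenvector v of λ).

  λ = 4: largest Jordan block has size 2, contributing (x − 4)^2

So m_A(x) = (x - 4)^2 = x^2 - 8*x + 16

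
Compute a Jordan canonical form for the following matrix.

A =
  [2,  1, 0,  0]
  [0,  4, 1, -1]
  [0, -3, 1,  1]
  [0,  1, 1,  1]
J_3(2) ⊕ J_1(2)

The characteristic polynomial is
  det(x·I − A) = x^4 - 8*x^3 + 24*x^2 - 32*x + 16 = (x - 2)^4

Eigenvalues and multiplicities (the geometric multiplicity of λ is n − rank(A − λI), which equals the number of Jordan blocks for λ):
  λ = 2: algebraic multiplicity = 4, geometric multiplicity = 2

Determining the block sizes for each eigenvalue:
  λ = 2: with am = 4 and gm = 2, the partition is not yet determined (e.g. several partitions of 4 into 2 parts exist). Let N = A − (2)·I. Computing rank(N^1) = 2, rank(N^2) = 1, rank(N^3) = 0; the number of blocks of size ≥ j is rank(N^{j−1}) − rank(N^j), giving [2, 1, 1]. So we have 1 block(s) of size 3, 1 block(s) of size 1 → block sizes [3, 1]

Assembling the blocks gives a Jordan form
J =
  [2, 1, 0, 0]
  [0, 2, 1, 0]
  [0, 0, 2, 0]
  [0, 0, 0, 2]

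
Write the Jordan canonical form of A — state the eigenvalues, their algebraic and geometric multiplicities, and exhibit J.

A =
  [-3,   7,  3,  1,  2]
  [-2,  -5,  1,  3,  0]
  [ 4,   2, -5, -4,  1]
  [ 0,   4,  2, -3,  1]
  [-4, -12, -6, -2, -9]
J_3(-5) ⊕ J_2(-5)

The characteristic polynomial is
  det(x·I − A) = x^5 + 25*x^4 + 250*x^3 + 1250*x^2 + 3125*x + 3125 = (x + 5)^5

Eigenvalues and multiplicities (the geometric multiplicity of λ is n − rank(A − λI), which equals the number of Jordan blocks for λ):
  λ = -5: algebraic multiplicity = 5, geometric multiplicity = 2

Determining the block sizes for each eigenvalue:
  λ = -5: with am = 5 and gm = 2, the partition is not yet determined (e.g. several partitions of 5 into 2 parts exist). Let N = A − (-5)·I. Computing rank(N^1) = 3, rank(N^2) = 1, rank(N^3) = 0; the number of blocks of size ≥ j is rank(N^{j−1}) − rank(N^j), giving [2, 2, 1]. So we have 1 block(s) of size 3, 1 block(s) of size 2 → block sizes [3, 2]

Assembling the blocks gives a Jordan form
J =
  [-5,  1,  0,  0,  0]
  [ 0, -5,  1,  0,  0]
  [ 0,  0, -5,  0,  0]
  [ 0,  0,  0, -5,  1]
  [ 0,  0,  0,  0, -5]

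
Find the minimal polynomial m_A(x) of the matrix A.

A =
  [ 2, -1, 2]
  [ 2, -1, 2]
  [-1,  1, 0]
x^3 - x^2

The characteristic polynomial is χ_A(x) = x^2*(x - 1), so the eigenvalues are known. The minimal polynomial is
  m_A(x) = Π_λ (x − λ)^{k_λ}
where k_λ is the size of the *largest* Jordan block for λ (equivalently, the smallest k with (A − λI)^k v = 0 for every generalised eigenvector v of λ).

  λ = 0: largest Jordan block has size 2, contributing (x − 0)^2
  λ = 1: largest Jordan block has size 1, contributing (x − 1)

So m_A(x) = x^2*(x - 1) = x^3 - x^2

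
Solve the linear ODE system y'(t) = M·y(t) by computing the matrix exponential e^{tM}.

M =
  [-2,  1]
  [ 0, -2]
e^{tM} =
  [exp(-2*t), t*exp(-2*t)]
  [0, exp(-2*t)]

Strategy: write M = P · J · P⁻¹ where J is a Jordan canonical form, so e^{tM} = P · e^{tJ} · P⁻¹, and e^{tJ} can be computed block-by-block.

M has Jordan form
J =
  [-2,  1]
  [ 0, -2]
(up to reordering of blocks).

Per-block formulas:
  For a 2×2 Jordan block J_2(-2): exp(t · J_2(-2)) = e^(-2t)·(I + t·N), where N is the 2×2 nilpotent shift.

After assembling e^{tJ} and conjugating by P, we get:

e^{tM} =
  [exp(-2*t), t*exp(-2*t)]
  [0, exp(-2*t)]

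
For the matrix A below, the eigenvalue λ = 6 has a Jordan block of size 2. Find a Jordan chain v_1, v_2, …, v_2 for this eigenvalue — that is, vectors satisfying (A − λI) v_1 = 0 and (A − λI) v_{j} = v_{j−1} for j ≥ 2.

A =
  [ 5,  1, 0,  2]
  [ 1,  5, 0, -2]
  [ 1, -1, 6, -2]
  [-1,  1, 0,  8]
A Jordan chain for λ = 6 of length 2:
v_1 = (-1, 1, 1, -1)ᵀ
v_2 = (1, 0, 0, 0)ᵀ

Let N = A − (6)·I. We want v_2 with N^2 v_2 = 0 but N^1 v_2 ≠ 0; then v_{j-1} := N · v_j for j = 2, …, 2.

Pick v_2 = (1, 0, 0, 0)ᵀ.
Then v_1 = N · v_2 = (-1, 1, 1, -1)ᵀ.

Sanity check: (A − (6)·I) v_1 = (0, 0, 0, 0)ᵀ = 0. ✓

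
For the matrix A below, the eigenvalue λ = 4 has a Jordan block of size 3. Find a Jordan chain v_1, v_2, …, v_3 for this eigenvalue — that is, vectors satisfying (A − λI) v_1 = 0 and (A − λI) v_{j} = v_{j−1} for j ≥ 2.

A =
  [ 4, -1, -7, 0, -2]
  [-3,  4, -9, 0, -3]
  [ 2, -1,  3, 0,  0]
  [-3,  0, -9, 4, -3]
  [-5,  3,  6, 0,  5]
A Jordan chain for λ = 4 of length 3:
v_1 = (-1, -3, 1, -3, -2)ᵀ
v_2 = (0, -3, 2, -3, -5)ᵀ
v_3 = (1, 0, 0, 0, 0)ᵀ

Let N = A − (4)·I. We want v_3 with N^3 v_3 = 0 but N^2 v_3 ≠ 0; then v_{j-1} := N · v_j for j = 3, …, 2.

Pick v_3 = (1, 0, 0, 0, 0)ᵀ.
Then v_2 = N · v_3 = (0, -3, 2, -3, -5)ᵀ.
Then v_1 = N · v_2 = (-1, -3, 1, -3, -2)ᵀ.

Sanity check: (A − (4)·I) v_1 = (0, 0, 0, 0, 0)ᵀ = 0. ✓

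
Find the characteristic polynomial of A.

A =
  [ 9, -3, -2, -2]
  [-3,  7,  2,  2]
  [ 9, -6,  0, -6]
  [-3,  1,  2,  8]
x^4 - 24*x^3 + 216*x^2 - 864*x + 1296

Expanding det(x·I − A) (e.g. by cofactor expansion or by noting that A is similar to its Jordan form J, which has the same characteristic polynomial as A) gives
  χ_A(x) = x^4 - 24*x^3 + 216*x^2 - 864*x + 1296
which factors as (x - 6)^4. The eigenvalues (with algebraic multiplicities) are λ = 6 with multiplicity 4.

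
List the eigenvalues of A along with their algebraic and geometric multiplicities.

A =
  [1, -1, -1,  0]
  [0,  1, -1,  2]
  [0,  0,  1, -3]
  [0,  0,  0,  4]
λ = 1: alg = 3, geom = 1; λ = 4: alg = 1, geom = 1

Step 1 — factor the characteristic polynomial to read off the algebraic multiplicities:
  χ_A(x) = (x - 4)*(x - 1)^3

Step 2 — compute geometric multiplicities via the rank-nullity identity g(λ) = n − rank(A − λI):
  rank(A − (1)·I) = 3, so dim ker(A − (1)·I) = n − 3 = 1
  rank(A − (4)·I) = 3, so dim ker(A − (4)·I) = n − 3 = 1

Summary:
  λ = 1: algebraic multiplicity = 3, geometric multiplicity = 1
  λ = 4: algebraic multiplicity = 1, geometric multiplicity = 1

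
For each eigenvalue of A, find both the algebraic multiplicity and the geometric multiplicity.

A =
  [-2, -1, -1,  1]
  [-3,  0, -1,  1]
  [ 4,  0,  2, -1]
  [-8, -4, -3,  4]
λ = 1: alg = 4, geom = 2

Step 1 — factor the characteristic polynomial to read off the algebraic multiplicities:
  χ_A(x) = (x - 1)^4

Step 2 — compute geometric multiplicities via the rank-nullity identity g(λ) = n − rank(A − λI):
  rank(A − (1)·I) = 2, so dim ker(A − (1)·I) = n − 2 = 2

Summary:
  λ = 1: algebraic multiplicity = 4, geometric multiplicity = 2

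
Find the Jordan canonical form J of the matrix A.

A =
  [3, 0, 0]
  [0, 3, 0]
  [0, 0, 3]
J_1(3) ⊕ J_1(3) ⊕ J_1(3)

The characteristic polynomial is
  det(x·I − A) = x^3 - 9*x^2 + 27*x - 27 = (x - 3)^3

Eigenvalues and multiplicities (the geometric multiplicity of λ is n − rank(A − λI), which equals the number of Jordan blocks for λ):
  λ = 3: algebraic multiplicity = 3, geometric multiplicity = 3

Determining the block sizes for each eigenvalue:
  λ = 3: gm = am = 3, so every block has size 1 → block sizes [1, 1, 1]

Assembling the blocks gives a Jordan form
J =
  [3, 0, 0]
  [0, 3, 0]
  [0, 0, 3]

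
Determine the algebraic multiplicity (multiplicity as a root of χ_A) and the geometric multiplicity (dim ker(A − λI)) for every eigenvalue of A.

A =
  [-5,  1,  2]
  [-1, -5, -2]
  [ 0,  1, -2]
λ = -4: alg = 3, geom = 1

Step 1 — factor the characteristic polynomial to read off the algebraic multiplicities:
  χ_A(x) = (x + 4)^3

Step 2 — compute geometric multiplicities via the rank-nullity identity g(λ) = n − rank(A − λI):
  rank(A − (-4)·I) = 2, so dim ker(A − (-4)·I) = n − 2 = 1

Summary:
  λ = -4: algebraic multiplicity = 3, geometric multiplicity = 1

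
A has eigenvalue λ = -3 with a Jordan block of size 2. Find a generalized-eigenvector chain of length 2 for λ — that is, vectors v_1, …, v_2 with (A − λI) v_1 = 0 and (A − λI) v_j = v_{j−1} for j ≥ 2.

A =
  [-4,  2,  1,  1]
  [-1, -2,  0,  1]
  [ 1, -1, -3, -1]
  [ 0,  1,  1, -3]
A Jordan chain for λ = -3 of length 2:
v_1 = (-1, -1, 1, 0)ᵀ
v_2 = (1, 0, 0, 0)ᵀ

Let N = A − (-3)·I. We want v_2 with N^2 v_2 = 0 but N^1 v_2 ≠ 0; then v_{j-1} := N · v_j for j = 2, …, 2.

Pick v_2 = (1, 0, 0, 0)ᵀ.
Then v_1 = N · v_2 = (-1, -1, 1, 0)ᵀ.

Sanity check: (A − (-3)·I) v_1 = (0, 0, 0, 0)ᵀ = 0. ✓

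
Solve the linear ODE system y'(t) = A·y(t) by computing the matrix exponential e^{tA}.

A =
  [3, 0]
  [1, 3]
e^{tA} =
  [exp(3*t), 0]
  [t*exp(3*t), exp(3*t)]

Strategy: write A = P · J · P⁻¹ where J is a Jordan canonical form, so e^{tA} = P · e^{tJ} · P⁻¹, and e^{tJ} can be computed block-by-block.

A has Jordan form
J =
  [3, 1]
  [0, 3]
(up to reordering of blocks).

Per-block formulas:
  For a 2×2 Jordan block J_2(3): exp(t · J_2(3)) = e^(3t)·(I + t·N), where N is the 2×2 nilpotent shift.

After assembling e^{tJ} and conjugating by P, we get:

e^{tA} =
  [exp(3*t), 0]
  [t*exp(3*t), exp(3*t)]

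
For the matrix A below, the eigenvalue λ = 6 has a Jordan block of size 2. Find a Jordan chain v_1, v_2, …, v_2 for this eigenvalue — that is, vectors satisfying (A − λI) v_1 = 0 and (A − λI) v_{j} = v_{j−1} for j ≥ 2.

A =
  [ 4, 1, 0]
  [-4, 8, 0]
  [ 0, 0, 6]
A Jordan chain for λ = 6 of length 2:
v_1 = (-2, -4, 0)ᵀ
v_2 = (1, 0, 0)ᵀ

Let N = A − (6)·I. We want v_2 with N^2 v_2 = 0 but N^1 v_2 ≠ 0; then v_{j-1} := N · v_j for j = 2, …, 2.

Pick v_2 = (1, 0, 0)ᵀ.
Then v_1 = N · v_2 = (-2, -4, 0)ᵀ.

Sanity check: (A − (6)·I) v_1 = (0, 0, 0)ᵀ = 0. ✓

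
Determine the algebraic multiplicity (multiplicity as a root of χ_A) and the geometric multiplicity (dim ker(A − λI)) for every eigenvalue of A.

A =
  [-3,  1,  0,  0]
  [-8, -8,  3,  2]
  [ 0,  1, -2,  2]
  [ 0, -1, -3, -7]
λ = -5: alg = 4, geom = 2

Step 1 — factor the characteristic polynomial to read off the algebraic multiplicities:
  χ_A(x) = (x + 5)^4

Step 2 — compute geometric multiplicities via the rank-nullity identity g(λ) = n − rank(A − λI):
  rank(A − (-5)·I) = 2, so dim ker(A − (-5)·I) = n − 2 = 2

Summary:
  λ = -5: algebraic multiplicity = 4, geometric multiplicity = 2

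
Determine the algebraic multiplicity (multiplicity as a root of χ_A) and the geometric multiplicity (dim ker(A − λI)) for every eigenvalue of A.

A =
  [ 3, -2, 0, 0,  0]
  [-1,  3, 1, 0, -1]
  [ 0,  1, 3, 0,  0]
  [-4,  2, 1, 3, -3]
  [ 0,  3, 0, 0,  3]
λ = 3: alg = 5, geom = 2

Step 1 — factor the characteristic polynomial to read off the algebraic multiplicities:
  χ_A(x) = (x - 3)^5

Step 2 — compute geometric multiplicities via the rank-nullity identity g(λ) = n − rank(A − λI):
  rank(A − (3)·I) = 3, so dim ker(A − (3)·I) = n − 3 = 2

Summary:
  λ = 3: algebraic multiplicity = 5, geometric multiplicity = 2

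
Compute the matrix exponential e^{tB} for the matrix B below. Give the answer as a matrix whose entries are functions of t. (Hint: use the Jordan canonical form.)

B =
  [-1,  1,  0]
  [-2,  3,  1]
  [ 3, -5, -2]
e^{tB} =
  [-t^2/2 - t + 1, t^2 + t, t^2/2]
  [-t^2/2 - 2*t, t^2 + 3*t + 1, t^2/2 + t]
  [t^2/2 + 3*t, -t^2 - 5*t, -t^2/2 - 2*t + 1]

Strategy: write B = P · J · P⁻¹ where J is a Jordan canonical form, so e^{tB} = P · e^{tJ} · P⁻¹, and e^{tJ} can be computed block-by-block.

B has Jordan form
J =
  [0, 1, 0]
  [0, 0, 1]
  [0, 0, 0]
(up to reordering of blocks).

Per-block formulas:
  For a 3×3 Jordan block J_3(0): exp(t · J_3(0)) = e^(0t)·(I + t·N + (t^2/2)·N^2), where N is the 3×3 nilpotent shift.

After assembling e^{tJ} and conjugating by P, we get:

e^{tB} =
  [-t^2/2 - t + 1, t^2 + t, t^2/2]
  [-t^2/2 - 2*t, t^2 + 3*t + 1, t^2/2 + t]
  [t^2/2 + 3*t, -t^2 - 5*t, -t^2/2 - 2*t + 1]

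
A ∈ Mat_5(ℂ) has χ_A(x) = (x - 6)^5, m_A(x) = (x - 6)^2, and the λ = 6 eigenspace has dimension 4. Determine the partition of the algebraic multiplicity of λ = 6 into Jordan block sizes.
Block sizes for λ = 6: [2, 1, 1, 1]

Step 1 — from the characteristic polynomial, algebraic multiplicity of λ = 6 is 5. From dim ker(A − (6)·I) = 4, there are exactly 4 Jordan blocks for λ = 6.
Step 2 — from the minimal polynomial, the factor (x − 6)^2 tells us the largest block for λ = 6 has size 2.
Step 3 — with total size 5, 4 blocks, and largest block 2, the block sizes (in nonincreasing order) are [2, 1, 1, 1].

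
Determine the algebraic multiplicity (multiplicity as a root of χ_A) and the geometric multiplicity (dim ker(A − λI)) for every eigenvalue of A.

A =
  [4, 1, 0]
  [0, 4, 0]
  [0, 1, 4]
λ = 4: alg = 3, geom = 2

Step 1 — factor the characteristic polynomial to read off the algebraic multiplicities:
  χ_A(x) = (x - 4)^3

Step 2 — compute geometric multiplicities via the rank-nullity identity g(λ) = n − rank(A − λI):
  rank(A − (4)·I) = 1, so dim ker(A − (4)·I) = n − 1 = 2

Summary:
  λ = 4: algebraic multiplicity = 3, geometric multiplicity = 2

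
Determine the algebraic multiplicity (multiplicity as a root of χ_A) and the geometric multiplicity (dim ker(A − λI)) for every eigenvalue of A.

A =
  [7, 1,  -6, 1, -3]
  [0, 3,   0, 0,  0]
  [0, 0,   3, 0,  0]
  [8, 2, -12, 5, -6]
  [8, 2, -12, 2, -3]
λ = 3: alg = 5, geom = 4

Step 1 — factor the characteristic polynomial to read off the algebraic multiplicities:
  χ_A(x) = (x - 3)^5

Step 2 — compute geometric multiplicities via the rank-nullity identity g(λ) = n − rank(A − λI):
  rank(A − (3)·I) = 1, so dim ker(A − (3)·I) = n − 1 = 4

Summary:
  λ = 3: algebraic multiplicity = 5, geometric multiplicity = 4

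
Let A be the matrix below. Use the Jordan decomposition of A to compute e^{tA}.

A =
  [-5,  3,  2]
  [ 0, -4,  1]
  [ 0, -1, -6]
e^{tA} =
  [exp(-5*t), t^2*exp(-5*t)/2 + 3*t*exp(-5*t), t^2*exp(-5*t)/2 + 2*t*exp(-5*t)]
  [0, t*exp(-5*t) + exp(-5*t), t*exp(-5*t)]
  [0, -t*exp(-5*t), -t*exp(-5*t) + exp(-5*t)]

Strategy: write A = P · J · P⁻¹ where J is a Jordan canonical form, so e^{tA} = P · e^{tJ} · P⁻¹, and e^{tJ} can be computed block-by-block.

A has Jordan form
J =
  [-5,  1,  0]
  [ 0, -5,  1]
  [ 0,  0, -5]
(up to reordering of blocks).

Per-block formulas:
  For a 3×3 Jordan block J_3(-5): exp(t · J_3(-5)) = e^(-5t)·(I + t·N + (t^2/2)·N^2), where N is the 3×3 nilpotent shift.

After assembling e^{tJ} and conjugating by P, we get:

e^{tA} =
  [exp(-5*t), t^2*exp(-5*t)/2 + 3*t*exp(-5*t), t^2*exp(-5*t)/2 + 2*t*exp(-5*t)]
  [0, t*exp(-5*t) + exp(-5*t), t*exp(-5*t)]
  [0, -t*exp(-5*t), -t*exp(-5*t) + exp(-5*t)]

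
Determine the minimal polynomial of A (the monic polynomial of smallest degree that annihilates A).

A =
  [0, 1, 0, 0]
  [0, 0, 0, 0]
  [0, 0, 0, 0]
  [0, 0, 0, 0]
x^2

The characteristic polynomial is χ_A(x) = x^4, so the eigenvalues are known. The minimal polynomial is
  m_A(x) = Π_λ (x − λ)^{k_λ}
where k_λ is the size of the *largest* Jordan block for λ (equivalently, the smallest k with (A − λI)^k v = 0 for every generalised eigenvector v of λ).

  λ = 0: largest Jordan block has size 2, contributing (x − 0)^2

So m_A(x) = x^2 = x^2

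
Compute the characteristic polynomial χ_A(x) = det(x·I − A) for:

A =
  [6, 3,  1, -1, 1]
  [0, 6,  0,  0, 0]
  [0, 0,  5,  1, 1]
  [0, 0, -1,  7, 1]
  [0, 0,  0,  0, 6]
x^5 - 30*x^4 + 360*x^3 - 2160*x^2 + 6480*x - 7776

Expanding det(x·I − A) (e.g. by cofactor expansion or by noting that A is similar to its Jordan form J, which has the same characteristic polynomial as A) gives
  χ_A(x) = x^5 - 30*x^4 + 360*x^3 - 2160*x^2 + 6480*x - 7776
which factors as (x - 6)^5. The eigenvalues (with algebraic multiplicities) are λ = 6 with multiplicity 5.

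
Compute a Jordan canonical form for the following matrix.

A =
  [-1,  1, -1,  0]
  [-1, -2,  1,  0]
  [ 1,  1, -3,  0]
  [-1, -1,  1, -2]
J_3(-2) ⊕ J_1(-2)

The characteristic polynomial is
  det(x·I − A) = x^4 + 8*x^3 + 24*x^2 + 32*x + 16 = (x + 2)^4

Eigenvalues and multiplicities (the geometric multiplicity of λ is n − rank(A − λI), which equals the number of Jordan blocks for λ):
  λ = -2: algebraic multiplicity = 4, geometric multiplicity = 2

Determining the block sizes for each eigenvalue:
  λ = -2: with am = 4 and gm = 2, the partition is not yet determined (e.g. several partitions of 4 into 2 parts exist). Let N = A − (-2)·I. Computing rank(N^1) = 2, rank(N^2) = 1, rank(N^3) = 0; the number of blocks of size ≥ j is rank(N^{j−1}) − rank(N^j), giving [2, 1, 1]. So we have 1 block(s) of size 3, 1 block(s) of size 1 → block sizes [3, 1]

Assembling the blocks gives a Jordan form
J =
  [-2,  1,  0,  0]
  [ 0, -2,  1,  0]
  [ 0,  0, -2,  0]
  [ 0,  0,  0, -2]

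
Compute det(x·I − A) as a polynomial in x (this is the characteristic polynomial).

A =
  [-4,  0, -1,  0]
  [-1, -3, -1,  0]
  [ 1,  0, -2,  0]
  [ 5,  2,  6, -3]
x^4 + 12*x^3 + 54*x^2 + 108*x + 81

Expanding det(x·I − A) (e.g. by cofactor expansion or by noting that A is similar to its Jordan form J, which has the same characteristic polynomial as A) gives
  χ_A(x) = x^4 + 12*x^3 + 54*x^2 + 108*x + 81
which factors as (x + 3)^4. The eigenvalues (with algebraic multiplicities) are λ = -3 with multiplicity 4.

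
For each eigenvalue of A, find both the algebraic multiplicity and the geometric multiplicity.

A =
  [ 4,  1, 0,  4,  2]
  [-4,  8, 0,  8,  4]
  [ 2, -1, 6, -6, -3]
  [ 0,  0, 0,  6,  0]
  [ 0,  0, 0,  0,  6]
λ = 6: alg = 5, geom = 3

Step 1 — factor the characteristic polynomial to read off the algebraic multiplicities:
  χ_A(x) = (x - 6)^5

Step 2 — compute geometric multiplicities via the rank-nullity identity g(λ) = n − rank(A − λI):
  rank(A − (6)·I) = 2, so dim ker(A − (6)·I) = n − 2 = 3

Summary:
  λ = 6: algebraic multiplicity = 5, geometric multiplicity = 3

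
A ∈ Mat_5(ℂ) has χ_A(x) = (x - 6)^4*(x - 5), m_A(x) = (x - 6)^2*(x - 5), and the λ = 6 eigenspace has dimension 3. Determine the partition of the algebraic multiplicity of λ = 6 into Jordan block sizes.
Block sizes for λ = 6: [2, 1, 1]

Step 1 — from the characteristic polynomial, algebraic multiplicity of λ = 6 is 4. From dim ker(A − (6)·I) = 3, there are exactly 3 Jordan blocks for λ = 6.
Step 2 — from the minimal polynomial, the factor (x − 6)^2 tells us the largest block for λ = 6 has size 2.
Step 3 — with total size 4, 3 blocks, and largest block 2, the block sizes (in nonincreasing order) are [2, 1, 1].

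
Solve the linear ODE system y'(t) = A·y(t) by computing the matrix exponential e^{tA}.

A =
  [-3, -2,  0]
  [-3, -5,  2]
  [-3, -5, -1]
e^{tA} =
  [3*t^2*exp(-3*t) + exp(-3*t), 2*t^2*exp(-3*t) - 2*t*exp(-3*t), -2*t^2*exp(-3*t)]
  [-3*t*exp(-3*t), -2*t*exp(-3*t) + exp(-3*t), 2*t*exp(-3*t)]
  [9*t^2*exp(-3*t)/2 - 3*t*exp(-3*t), 3*t^2*exp(-3*t) - 5*t*exp(-3*t), -3*t^2*exp(-3*t) + 2*t*exp(-3*t) + exp(-3*t)]

Strategy: write A = P · J · P⁻¹ where J is a Jordan canonical form, so e^{tA} = P · e^{tJ} · P⁻¹, and e^{tJ} can be computed block-by-block.

A has Jordan form
J =
  [-3,  1,  0]
  [ 0, -3,  1]
  [ 0,  0, -3]
(up to reordering of blocks).

Per-block formulas:
  For a 3×3 Jordan block J_3(-3): exp(t · J_3(-3)) = e^(-3t)·(I + t·N + (t^2/2)·N^2), where N is the 3×3 nilpotent shift.

After assembling e^{tJ} and conjugating by P, we get:

e^{tA} =
  [3*t^2*exp(-3*t) + exp(-3*t), 2*t^2*exp(-3*t) - 2*t*exp(-3*t), -2*t^2*exp(-3*t)]
  [-3*t*exp(-3*t), -2*t*exp(-3*t) + exp(-3*t), 2*t*exp(-3*t)]
  [9*t^2*exp(-3*t)/2 - 3*t*exp(-3*t), 3*t^2*exp(-3*t) - 5*t*exp(-3*t), -3*t^2*exp(-3*t) + 2*t*exp(-3*t) + exp(-3*t)]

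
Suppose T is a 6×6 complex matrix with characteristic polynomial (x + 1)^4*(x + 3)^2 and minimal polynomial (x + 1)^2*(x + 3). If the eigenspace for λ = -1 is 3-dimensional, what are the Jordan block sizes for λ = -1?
Block sizes for λ = -1: [2, 1, 1]

Step 1 — from the characteristic polynomial, algebraic multiplicity of λ = -1 is 4. From dim ker(T − (-1)·I) = 3, there are exactly 3 Jordan blocks for λ = -1.
Step 2 — from the minimal polynomial, the factor (x + 1)^2 tells us the largest block for λ = -1 has size 2.
Step 3 — with total size 4, 3 blocks, and largest block 2, the block sizes (in nonincreasing order) are [2, 1, 1].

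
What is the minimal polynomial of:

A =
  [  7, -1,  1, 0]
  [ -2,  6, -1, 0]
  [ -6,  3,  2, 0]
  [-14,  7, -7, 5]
x^2 - 10*x + 25

The characteristic polynomial is χ_A(x) = (x - 5)^4, so the eigenvalues are known. The minimal polynomial is
  m_A(x) = Π_λ (x − λ)^{k_λ}
where k_λ is the size of the *largest* Jordan block for λ (equivalently, the smallest k with (A − λI)^k v = 0 for every generalised eigenvector v of λ).

  λ = 5: largest Jordan block has size 2, contributing (x − 5)^2

So m_A(x) = (x - 5)^2 = x^2 - 10*x + 25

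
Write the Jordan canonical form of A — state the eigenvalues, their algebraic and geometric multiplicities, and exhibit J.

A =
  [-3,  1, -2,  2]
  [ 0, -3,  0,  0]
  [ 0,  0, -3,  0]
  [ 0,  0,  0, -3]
J_2(-3) ⊕ J_1(-3) ⊕ J_1(-3)

The characteristic polynomial is
  det(x·I − A) = x^4 + 12*x^3 + 54*x^2 + 108*x + 81 = (x + 3)^4

Eigenvalues and multiplicities (the geometric multiplicity of λ is n − rank(A − λI), which equals the number of Jordan blocks for λ):
  λ = -3: algebraic multiplicity = 4, geometric multiplicity = 3

Determining the block sizes for each eigenvalue:
  λ = -3: 3 blocks summing to 4 forces exactly one block of size 2 and the rest size 1 → block sizes [2, 1, 1]

Assembling the blocks gives a Jordan form
J =
  [-3,  1,  0,  0]
  [ 0, -3,  0,  0]
  [ 0,  0, -3,  0]
  [ 0,  0,  0, -3]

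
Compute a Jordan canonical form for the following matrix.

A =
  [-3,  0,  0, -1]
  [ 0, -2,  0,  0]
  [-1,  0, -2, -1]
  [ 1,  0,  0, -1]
J_2(-2) ⊕ J_1(-2) ⊕ J_1(-2)

The characteristic polynomial is
  det(x·I − A) = x^4 + 8*x^3 + 24*x^2 + 32*x + 16 = (x + 2)^4

Eigenvalues and multiplicities (the geometric multiplicity of λ is n − rank(A − λI), which equals the number of Jordan blocks for λ):
  λ = -2: algebraic multiplicity = 4, geometric multiplicity = 3

Determining the block sizes for each eigenvalue:
  λ = -2: 3 blocks summing to 4 forces exactly one block of size 2 and the rest size 1 → block sizes [2, 1, 1]

Assembling the blocks gives a Jordan form
J =
  [-2,  1,  0,  0]
  [ 0, -2,  0,  0]
  [ 0,  0, -2,  0]
  [ 0,  0,  0, -2]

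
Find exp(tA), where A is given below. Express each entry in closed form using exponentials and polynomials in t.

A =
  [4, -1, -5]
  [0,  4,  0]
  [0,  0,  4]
e^{tA} =
  [exp(4*t), -t*exp(4*t), -5*t*exp(4*t)]
  [0, exp(4*t), 0]
  [0, 0, exp(4*t)]

Strategy: write A = P · J · P⁻¹ where J is a Jordan canonical form, so e^{tA} = P · e^{tJ} · P⁻¹, and e^{tJ} can be computed block-by-block.

A has Jordan form
J =
  [4, 1, 0]
  [0, 4, 0]
  [0, 0, 4]
(up to reordering of blocks).

Per-block formulas:
  For a 2×2 Jordan block J_2(4): exp(t · J_2(4)) = e^(4t)·(I + t·N), where N is the 2×2 nilpotent shift.
  For a 1×1 block at λ = 4: exp(t · [4]) = [e^(4t)].

After assembling e^{tJ} and conjugating by P, we get:

e^{tA} =
  [exp(4*t), -t*exp(4*t), -5*t*exp(4*t)]
  [0, exp(4*t), 0]
  [0, 0, exp(4*t)]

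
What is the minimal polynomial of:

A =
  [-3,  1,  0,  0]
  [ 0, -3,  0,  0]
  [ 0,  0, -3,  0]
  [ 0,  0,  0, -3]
x^2 + 6*x + 9

The characteristic polynomial is χ_A(x) = (x + 3)^4, so the eigenvalues are known. The minimal polynomial is
  m_A(x) = Π_λ (x − λ)^{k_λ}
where k_λ is the size of the *largest* Jordan block for λ (equivalently, the smallest k with (A − λI)^k v = 0 for every generalised eigenvector v of λ).

  λ = -3: largest Jordan block has size 2, contributing (x + 3)^2

So m_A(x) = (x + 3)^2 = x^2 + 6*x + 9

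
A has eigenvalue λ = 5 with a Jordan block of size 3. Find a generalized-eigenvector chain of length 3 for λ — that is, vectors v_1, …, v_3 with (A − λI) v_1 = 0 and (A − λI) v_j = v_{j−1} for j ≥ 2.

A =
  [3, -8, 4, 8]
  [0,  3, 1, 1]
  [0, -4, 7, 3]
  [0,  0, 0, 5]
A Jordan chain for λ = 5 of length 3:
v_1 = (0, 1, 2, 0)ᵀ
v_2 = (2, 1, 3, 0)ᵀ
v_3 = (3, 0, 0, 1)ᵀ

Let N = A − (5)·I. We want v_3 with N^3 v_3 = 0 but N^2 v_3 ≠ 0; then v_{j-1} := N · v_j for j = 3, …, 2.

Pick v_3 = (3, 0, 0, 1)ᵀ.
Then v_2 = N · v_3 = (2, 1, 3, 0)ᵀ.
Then v_1 = N · v_2 = (0, 1, 2, 0)ᵀ.

Sanity check: (A − (5)·I) v_1 = (0, 0, 0, 0)ᵀ = 0. ✓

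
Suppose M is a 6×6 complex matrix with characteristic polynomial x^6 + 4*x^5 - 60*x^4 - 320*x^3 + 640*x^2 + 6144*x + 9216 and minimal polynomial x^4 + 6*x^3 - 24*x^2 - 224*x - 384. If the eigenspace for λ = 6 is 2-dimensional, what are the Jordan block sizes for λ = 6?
Block sizes for λ = 6: [1, 1]

Step 1 — from the characteristic polynomial, algebraic multiplicity of λ = 6 is 2. From dim ker(M − (6)·I) = 2, there are exactly 2 Jordan blocks for λ = 6.
Step 2 — from the minimal polynomial, the factor (x − 6) tells us the largest block for λ = 6 has size 1.
Step 3 — with total size 2, 2 blocks, and largest block 1, the block sizes (in nonincreasing order) are [1, 1].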